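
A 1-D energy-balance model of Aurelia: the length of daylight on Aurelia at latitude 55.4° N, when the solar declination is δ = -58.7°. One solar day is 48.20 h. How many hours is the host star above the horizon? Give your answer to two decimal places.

0.00 h

cos h₀ = −tan ϕ · tan δ = 2.3841 ≥ 1, so the host star never rises (polar night) and h₀ = 0.
Daylight = 2h₀/(2π) × 48.20 h = (0.0000/π) × 48.20 = 0.00 h.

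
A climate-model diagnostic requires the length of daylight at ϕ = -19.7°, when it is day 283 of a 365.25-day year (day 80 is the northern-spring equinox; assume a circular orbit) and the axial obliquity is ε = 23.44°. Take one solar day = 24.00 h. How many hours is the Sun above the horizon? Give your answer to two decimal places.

12.38 h

Solar longitude: L_s = 360° × (283 − 80)/365.25 = 200.082°.
sin δ = sin 23.44° × sin 200.082° = -0.13659, so δ = -7.850°.
cos h₀ = −tan ϕ · tan δ = −tan(-19.7°) × tan(-7.850°) = -0.0494, so h₀ = 1.6202 rad = 92.83°.
Daylight = 2h₀/(2π) × 24.00 h = (1.6202/π) × 24.00 = 12.38 h.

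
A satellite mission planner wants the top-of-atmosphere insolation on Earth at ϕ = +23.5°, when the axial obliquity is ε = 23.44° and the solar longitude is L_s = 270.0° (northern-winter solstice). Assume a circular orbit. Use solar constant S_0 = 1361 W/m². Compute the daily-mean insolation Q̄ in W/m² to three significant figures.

Q̄ ≈ 263 W/m²

Solar declination: sin δ = sin ε · sin L_s = sin 23.44° × sin 270.0° = -0.39779, so δ = -23.440°.
cos h₀ = −tan(+23.5°) tan(-23.440°) = 0.1885, h₀ = 1.3811 rad.
Bracket: h₀ sin ϕ sin δ + cos ϕ cos δ sin h₀ = 1.3811×0.39875×-0.39779 + 0.91706×0.91748×0.98207 = -0.219068 + 0.826298 = 0.607230.
Q̄ = (S_0/π) × [bracket] = (1361/π) × 0.607230 = 263.1 W/m².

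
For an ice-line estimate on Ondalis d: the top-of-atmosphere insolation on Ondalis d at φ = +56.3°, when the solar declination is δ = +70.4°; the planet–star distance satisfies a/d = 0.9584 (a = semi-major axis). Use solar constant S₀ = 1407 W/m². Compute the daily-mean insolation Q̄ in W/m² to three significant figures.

Q̄ ≈ 1.01e+03 W/m²

cos H₀ = −tan(+56.3°) tan(+70.400°) = -4.2109 ≤ −1 ⇒ polar day, H₀ = π.
Bracket: H₀ sin φ sin δ + cos φ cos δ sin H₀ = 3.1416×0.83195×0.94206 + 0.55484×0.33545×0.00000 = 2.462219 + 0.000000 = 2.462219.
Inverse-square distance factor (a/d)² = 0.9584² = 0.918531.
Q̄ = (S₀/π) × 0.918531 × [bracket] = (1407/π) × 0.918531 × 2.462219 = 1013 W/m².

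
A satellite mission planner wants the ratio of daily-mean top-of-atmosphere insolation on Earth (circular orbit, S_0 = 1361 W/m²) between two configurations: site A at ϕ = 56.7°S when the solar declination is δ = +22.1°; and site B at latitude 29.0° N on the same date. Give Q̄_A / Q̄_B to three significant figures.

Q̄_A / Q̄_B ≈ 0.103

— Configuration A (ϕ=-56.7°):
cos h₀ = −tan(-56.7°) tan(+22.100°) = 0.6182, h₀ = 0.9044 rad.
Bracket: h₀ sin ϕ sin δ + cos ϕ cos δ sin h₀ = 0.9044×-0.83581×0.37622 + 0.54902×0.92653×0.78605 = -0.284387 + 0.399851 = 0.115464.
Q̄ = (S_0/π) × [bracket] = (1361/π) × 0.115464 = 50.021 W/m².
— Configuration B (ϕ=+29.0°):
cos h₀ = −tan(+29.0°) tan(+22.100°) = -0.2251, h₀ = 1.7978 rad.
Bracket: h₀ sin ϕ sin δ + cos ϕ cos δ sin h₀ = 1.7978×0.48481×0.37622 + 0.87462×0.92653×0.97434 = 0.327910 + 0.789568 = 1.117478.
Q̄ = (S_0/π) × [bracket] = (1361/π) × 1.117478 = 484.11 W/m².
Ratio Q̄_A / Q̄_B = 50.021 / 484.11 = 0.1033.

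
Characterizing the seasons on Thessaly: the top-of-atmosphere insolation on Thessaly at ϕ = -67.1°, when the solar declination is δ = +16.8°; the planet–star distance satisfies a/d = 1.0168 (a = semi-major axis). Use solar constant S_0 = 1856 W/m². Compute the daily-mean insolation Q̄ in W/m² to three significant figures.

cos h₀ = −tan(-67.1°) tan(+16.800°) = 0.7147, h₀ = 0.7745 rad.
Bracket: h₀ sin ϕ sin δ + cos ϕ cos δ sin h₀ = 0.7745×-0.92119×0.28903 + 0.38912×0.95732×0.69939 = -0.206212 + 0.260531 = 0.054319.
Inverse-square distance factor (a/d)² = 1.0168² = 1.033882.
Q̄ = (S_0/π) × 1.033882 × [bracket] = (1856/π) × 1.033882 × 0.054319 = 33.18 W/m².

Q̄ ≈ 33.2 W/m²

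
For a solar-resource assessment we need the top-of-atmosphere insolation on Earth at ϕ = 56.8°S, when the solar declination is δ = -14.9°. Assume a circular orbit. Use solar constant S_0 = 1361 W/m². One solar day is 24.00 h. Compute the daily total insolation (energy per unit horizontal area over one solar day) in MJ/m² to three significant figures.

34.1 MJ/m²

cos h₀ = −tan(-56.8°) tan(-14.900°) = -0.4066, h₀ = 1.9895 rad.
Bracket: h₀ sin ϕ sin δ + cos ϕ cos δ sin h₀ = 1.9895×-0.83676×-0.25713 + 0.54756×0.96638×0.91360 = 0.428053 + 0.483432 = 0.911485.
Q̄ = (S_0/π) × [bracket] = (1361/π) × 0.911485 = 394.87 W/m².
Daily total = Q̄ × 24.00 h × 3600 s/h = 394.87 × 24.00 × 3600 / 10⁶ = 34.12 MJ/m².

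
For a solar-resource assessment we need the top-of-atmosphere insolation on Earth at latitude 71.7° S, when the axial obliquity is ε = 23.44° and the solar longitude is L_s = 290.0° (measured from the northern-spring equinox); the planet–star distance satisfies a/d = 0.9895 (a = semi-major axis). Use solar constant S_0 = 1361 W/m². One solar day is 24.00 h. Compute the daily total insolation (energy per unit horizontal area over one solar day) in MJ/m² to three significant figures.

Solar declination: sin δ = sin ε · sin L_s = sin 23.44° × sin 290.0° = -0.37380, so δ = -21.950°.
cos h₀ = −tan(-71.7°) tan(-21.950°) = -1.2186 ≤ −1 ⇒ polar day, h₀ = π.
Bracket: h₀ sin ϕ sin δ + cos ϕ cos δ sin h₀ = 3.1416×-0.94943×-0.37380 + 0.31399×0.92751×0.00000 = 1.114944 + 0.000000 = 1.114944.
Inverse-square distance factor (a/d)² = 0.9895² = 0.979110.
Q̄ = (S_0/π) × 0.979110 × [bracket] = (1361/π) × 0.979110 × 1.114944 = 472.93 W/m².
Daily total = Q̄ × 24.00 h × 3600 s/h = 472.93 × 24.00 × 3600 / 10⁶ = 40.86 MJ/m².

40.9 MJ/m²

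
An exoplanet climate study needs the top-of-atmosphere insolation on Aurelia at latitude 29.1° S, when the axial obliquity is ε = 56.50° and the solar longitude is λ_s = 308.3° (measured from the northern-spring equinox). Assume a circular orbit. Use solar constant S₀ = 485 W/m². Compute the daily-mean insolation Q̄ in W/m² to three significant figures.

Q̄ ≈ 191 W/m²

Solar declination: sin δ = sin ε · sin λ_s = sin 56.50° × sin 308.3° = -0.65441, so δ = -40.875°.
cos H₀ = −tan(-29.1°) tan(-40.875°) = -0.4817, H₀ = 2.0734 rad.
Bracket: H₀ sin φ sin δ + cos φ cos δ sin H₀ = 2.0734×-0.48634×-0.65441 + 0.87377×0.75614×0.87633 = 0.659892 + 0.578985 = 1.238877.
Q̄ = (S₀/π) × [bracket] = (485/π) × 1.238877 = 191.3 W/m².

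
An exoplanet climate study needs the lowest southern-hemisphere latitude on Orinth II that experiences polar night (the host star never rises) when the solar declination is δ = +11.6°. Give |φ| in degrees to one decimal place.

Polar night requires cos H₀ = −tan φ tan δ ≥ 1, i.e. tan φ tan δ ≤ −1.
The boundary is |tan φ| · |tan δ| = 1, so |φ| = 90° − |δ| = 90° − 11.6° = 78.4° in the southern hemisphere.

|φ| = 78.4°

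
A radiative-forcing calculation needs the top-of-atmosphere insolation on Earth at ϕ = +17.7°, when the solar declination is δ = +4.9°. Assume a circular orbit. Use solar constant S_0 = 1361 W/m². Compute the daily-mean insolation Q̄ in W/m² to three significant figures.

cos h₀ = −tan(+17.7°) tan(+4.900°) = -0.0274, h₀ = 1.5982 rad.
Bracket: h₀ sin ϕ sin δ + cos ϕ cos δ sin h₀ = 1.5982×0.30403×0.08542 + 0.95266×0.99635×0.99963 = 0.041506 + 0.948832 = 0.990338.
Q̄ = (S_0/π) × [bracket] = (1361/π) × 0.990338 = 429.0 W/m².

Q̄ ≈ 429 W/m²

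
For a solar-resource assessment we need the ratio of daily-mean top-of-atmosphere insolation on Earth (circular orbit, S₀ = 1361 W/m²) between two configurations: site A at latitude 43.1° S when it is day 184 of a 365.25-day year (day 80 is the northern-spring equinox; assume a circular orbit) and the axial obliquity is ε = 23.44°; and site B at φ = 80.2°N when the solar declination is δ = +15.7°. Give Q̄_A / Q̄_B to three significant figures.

— Configuration A (φ=-43.1°):
Solar longitude: λ_s = 360° × (184 − 80)/365.25 = 102.505°.
sin δ = sin 23.44° × sin 102.505° = 0.38835, so δ = +22.852°.
cos H₀ = −tan(-43.1°) tan(+22.852°) = 0.3944, H₀ = 1.1654 rad.
Bracket: H₀ sin φ sin δ + cos φ cos δ sin H₀ = 1.1654×-0.68327×0.38835 + 0.73016×0.92151×0.91895 = -0.309236 + 0.618315 = 0.309079.
Q̄ = (S₀/π) × [bracket] = (1361/π) × 0.309079 = 133.90 W/m².
— Configuration B (φ=+80.2°):
cos H₀ = −tan(+80.2°) tan(+15.700°) = -1.6273 ≤ −1 ⇒ polar day, H₀ = π.
Bracket: H₀ sin φ sin δ + cos φ cos δ sin H₀ = 3.1416×0.98541×0.27060 + 0.17021×0.96269×0.00000 = 0.837714 + 0.000000 = 0.837714.
Q̄ = (S₀/π) × [bracket] = (1361/π) × 0.837714 = 362.91 W/m².
Ratio Q̄_A / Q̄_B = 133.90 / 362.91 = 0.3690.

Q̄_A / Q̄_B ≈ 0.369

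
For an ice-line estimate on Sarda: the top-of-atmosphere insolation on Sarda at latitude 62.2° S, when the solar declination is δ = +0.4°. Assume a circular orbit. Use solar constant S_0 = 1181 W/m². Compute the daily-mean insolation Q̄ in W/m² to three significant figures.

cos h₀ = −tan(-62.2°) tan(+0.400°) = 0.0132, h₀ = 1.5576 rad.
Bracket: h₀ sin ϕ sin δ + cos ϕ cos δ sin h₀ = 1.5576×-0.88458×0.00698 + 0.46639×0.99998×0.99991 = -0.009617 + 0.466339 = 0.456722.
Q̄ = (S_0/π) × [bracket] = (1181/π) × 0.456722 = 171.7 W/m².

Q̄ ≈ 172 W/m²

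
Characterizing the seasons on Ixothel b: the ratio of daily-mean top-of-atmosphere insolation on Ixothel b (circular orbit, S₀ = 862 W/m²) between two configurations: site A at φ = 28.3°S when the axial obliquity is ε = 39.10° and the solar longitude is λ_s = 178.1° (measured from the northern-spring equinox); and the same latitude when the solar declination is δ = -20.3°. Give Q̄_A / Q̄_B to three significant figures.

Q̄_A / Q̄_B ≈ 0.786

— Configuration A (φ=-28.3°):
Solar declination: sin δ = sin ε · sin λ_s = sin 39.10° × sin 178.1° = 0.02091, so δ = +1.198°.
cos H₀ = −tan(-28.3°) tan(+1.198°) = 0.0113, H₀ = 1.5595 rad.
Bracket: H₀ sin φ sin δ + cos φ cos δ sin H₀ = 1.5595×-0.47409×0.02091 + 0.88048×0.99978×0.99994 = -0.015460 + 0.880233 = 0.864773.
Q̄ = (S₀/π) × [bracket] = (862/π) × 0.864773 = 237.28 W/m².
— Configuration B (φ=-28.3°):
cos H₀ = −tan(-28.3°) tan(-20.300°) = -0.1992, H₀ = 1.7713 rad.
Bracket: H₀ sin φ sin δ + cos φ cos δ sin H₀ = 1.7713×-0.47409×-0.34694 + 0.88048×0.93789×0.97996 = 0.291345 + 0.809244 = 1.100589.
Q̄ = (S₀/π) × [bracket] = (862/π) × 1.100589 = 301.98 W/m².
Ratio Q̄_A / Q̄_B = 237.28 / 301.98 = 0.7857.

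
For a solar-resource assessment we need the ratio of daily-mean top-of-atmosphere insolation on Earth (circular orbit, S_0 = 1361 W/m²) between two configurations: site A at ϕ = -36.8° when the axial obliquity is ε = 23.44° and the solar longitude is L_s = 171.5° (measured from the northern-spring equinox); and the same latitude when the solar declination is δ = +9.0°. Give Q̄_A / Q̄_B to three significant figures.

Q̄_A / Q̄_B ≈ 1.15

— Configuration A (ϕ=-36.8°):
Solar declination: sin δ = sin ε · sin L_s = sin 23.44° × sin 171.5° = 0.05880, so δ = +3.371°.
cos h₀ = −tan(-36.8°) tan(+3.371°) = 0.0441, h₀ = 1.5267 rad.
Bracket: h₀ sin ϕ sin δ + cos ϕ cos δ sin h₀ = 1.5267×-0.59902×0.05880 + 0.80073×0.99827×0.99903 = -0.053774 + 0.798569 = 0.744795.
Q̄ = (S_0/π) × [bracket] = (1361/π) × 0.744795 = 322.66 W/m².
— Configuration B (ϕ=-36.8°):
cos h₀ = −tan(-36.8°) tan(+9.000°) = 0.1185, h₀ = 1.4520 rad.
Bracket: h₀ sin ϕ sin δ + cos ϕ cos δ sin h₀ = 1.4520×-0.59902×0.15643 + 0.80073×0.98769×0.99296 = -0.136059 + 0.785305 = 0.649246.
Q̄ = (S_0/π) × [bracket] = (1361/π) × 0.649246 = 281.27 W/m².
Ratio Q̄_A / Q̄_B = 322.66 / 281.27 = 1.147.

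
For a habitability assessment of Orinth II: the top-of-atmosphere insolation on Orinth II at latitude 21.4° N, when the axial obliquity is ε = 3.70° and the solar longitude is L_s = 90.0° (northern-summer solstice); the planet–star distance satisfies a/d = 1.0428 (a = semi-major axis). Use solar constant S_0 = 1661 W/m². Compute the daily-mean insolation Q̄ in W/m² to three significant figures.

Solar declination: sin δ = sin ε · sin L_s = sin 3.70° × sin 90.0° = 0.06453, so δ = +3.700°.
cos h₀ = −tan(+21.4°) tan(+3.700°) = -0.0253, h₀ = 1.5961 rad.
Bracket: h₀ sin ϕ sin δ + cos ϕ cos δ sin h₀ = 1.5961×0.36488×0.06453 + 0.93106×0.99792×0.99968 = 0.037581 + 0.928826 = 0.966407.
Inverse-square distance factor (a/d)² = 1.0428² = 1.087432.
Q̄ = (S_0/π) × 1.087432 × [bracket] = (1661/π) × 1.087432 × 0.966407 = 555.6 W/m².

Q̄ ≈ 556 W/m²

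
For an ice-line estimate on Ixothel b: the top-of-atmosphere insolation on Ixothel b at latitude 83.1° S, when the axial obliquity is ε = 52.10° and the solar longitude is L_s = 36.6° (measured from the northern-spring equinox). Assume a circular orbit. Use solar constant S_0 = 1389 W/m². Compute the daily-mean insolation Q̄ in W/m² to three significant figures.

Q̄ ≈ 0.00 W/m²

Solar declination: sin δ = sin ε · sin L_s = sin 52.10° × sin 36.6° = 0.47047, so δ = +28.065°.
cos h₀ = −tan(-83.1°) tan(+28.065°) = 4.4058 ≥ 1 ⇒ polar night, h₀ = 0 and Q̄ = 0.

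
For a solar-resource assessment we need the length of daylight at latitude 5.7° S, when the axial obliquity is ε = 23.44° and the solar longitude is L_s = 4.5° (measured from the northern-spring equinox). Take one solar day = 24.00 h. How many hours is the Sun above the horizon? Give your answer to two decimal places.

11.98 h

Solar declination: sin δ = sin ε · sin L_s = sin 23.44° × sin 4.5° = 0.03121, so δ = +1.788°.
cos h₀ = −tan ϕ · tan δ = −tan(-5.7°) × tan(+1.788°) = 0.0031, so h₀ = 1.5677 rad = 89.82°.
Daylight = 2h₀/(2π) × 24.00 h = (1.5677/π) × 24.00 = 11.98 h.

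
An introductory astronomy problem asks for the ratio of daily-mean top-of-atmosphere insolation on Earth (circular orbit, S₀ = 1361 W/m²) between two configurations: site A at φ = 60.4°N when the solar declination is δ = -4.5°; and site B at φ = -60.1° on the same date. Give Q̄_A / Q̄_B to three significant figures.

— Configuration A (φ=+60.4°):
cos H₀ = −tan(+60.4°) tan(-4.500°) = 0.1385, H₀ = 1.4318 rad.
Bracket: H₀ sin φ sin δ + cos φ cos δ sin H₀ = 1.4318×0.86949×-0.07846 + 0.49394×0.99692×0.99036 = -0.097678 + 0.487672 = 0.389994.
Q̄ = (S₀/π) × [bracket] = (1361/π) × 0.389994 = 168.95 W/m².
— Configuration B (φ=-60.1°):
cos H₀ = −tan(-60.1°) tan(-4.500°) = -0.1369, H₀ = 1.7081 rad.
Bracket: H₀ sin φ sin δ + cos φ cos δ sin H₀ = 1.7081×-0.86690×-0.07846 + 0.49849×0.99692×0.99059 = 0.116180 + 0.492278 = 0.608458.
Q̄ = (S₀/π) × [bracket] = (1361/π) × 0.608458 = 263.60 W/m².
Ratio Q̄_A / Q̄_B = 168.95 / 263.60 = 0.6409.

Q̄_A / Q̄_B ≈ 0.641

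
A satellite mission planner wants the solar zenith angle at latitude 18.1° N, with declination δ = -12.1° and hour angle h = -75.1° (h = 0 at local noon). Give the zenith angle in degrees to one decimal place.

θ_z = 80.0°

cos θ_z = sin φ sin δ + cos φ cos δ cos h = -0.065124 + 0.238979 = 0.173855.
θ_z = arccos(0.173855) = 80.0°.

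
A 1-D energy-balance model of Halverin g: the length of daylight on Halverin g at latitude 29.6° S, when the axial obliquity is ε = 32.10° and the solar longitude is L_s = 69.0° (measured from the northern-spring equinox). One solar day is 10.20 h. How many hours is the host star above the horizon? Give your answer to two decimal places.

4.03 h

Solar declination: sin δ = sin ε · sin L_s = sin 32.10° × sin 69.0° = 0.49610, so δ = +29.743°.
cos h₀ = −tan ϕ · tan δ = −tan(-29.6°) × tan(+29.743°) = 0.3246, so h₀ = 1.2402 rad = 71.06°.
Daylight = 2h₀/(2π) × 10.20 h = (1.2402/π) × 10.20 = 4.03 h.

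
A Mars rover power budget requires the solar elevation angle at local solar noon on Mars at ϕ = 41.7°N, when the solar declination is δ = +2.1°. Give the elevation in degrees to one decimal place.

At local noon the hour angle is zero, so the zenith angle equals |ϕ − δ| = |+41.7° − (+2.100°)| = 39.600°.
Elevation = 90° − 39.600° = 50.4°.

50.4°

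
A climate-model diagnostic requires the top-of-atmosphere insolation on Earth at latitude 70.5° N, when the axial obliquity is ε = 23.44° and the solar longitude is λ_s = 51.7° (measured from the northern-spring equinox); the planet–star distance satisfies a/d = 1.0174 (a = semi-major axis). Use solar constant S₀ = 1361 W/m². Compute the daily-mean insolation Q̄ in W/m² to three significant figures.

Solar declination: sin δ = sin ε · sin λ_s = sin 23.44° × sin 51.7° = 0.31218, so δ = +18.190°.
cos H₀ = −tan(+70.5°) tan(+18.190°) = -0.9279, H₀ = 2.7596 rad.
Bracket: H₀ sin φ sin δ + cos φ cos δ sin H₀ = 2.7596×0.94264×0.31218 + 0.33381×0.95002×0.37276 = 0.812077 + 0.118212 = 0.930289.
Inverse-square distance factor (a/d)² = 1.0174² = 1.035103.
Q̄ = (S₀/π) × 1.035103 × [bracket] = (1361/π) × 1.035103 × 0.930289 = 417.2 W/m².

Q̄ ≈ 417 W/m²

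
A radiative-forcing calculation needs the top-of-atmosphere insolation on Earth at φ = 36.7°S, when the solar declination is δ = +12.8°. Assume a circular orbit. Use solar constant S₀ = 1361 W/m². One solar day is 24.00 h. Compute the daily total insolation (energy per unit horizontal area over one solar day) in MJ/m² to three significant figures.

21.9 MJ/m²

cos H₀ = −tan(-36.7°) tan(+12.800°) = 0.1693, H₀ = 1.4006 rad.
Bracket: H₀ sin φ sin δ + cos φ cos δ sin H₀ = 1.4006×-0.59763×0.22155 + 0.80178×0.97515×0.98556 = -0.185446 + 0.770566 = 0.585120.
Q̄ = (S₀/π) × [bracket] = (1361/π) × 0.585120 = 253.49 W/m².
Daily total = Q̄ × 24.00 h × 3600 s/h = 253.49 × 24.00 × 3600 / 10⁶ = 21.90 MJ/m².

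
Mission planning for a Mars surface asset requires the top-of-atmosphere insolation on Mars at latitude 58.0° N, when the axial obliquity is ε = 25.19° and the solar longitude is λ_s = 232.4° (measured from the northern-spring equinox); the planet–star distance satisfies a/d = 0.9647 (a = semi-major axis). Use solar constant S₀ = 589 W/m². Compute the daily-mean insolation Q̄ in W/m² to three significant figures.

Solar declination: sin δ = sin ε · sin λ_s = sin 25.19° × sin 232.4° = -0.33722, so δ = -19.707°.
cos H₀ = −tan(+58.0°) tan(-19.707°) = 0.5732, H₀ = 0.9604 rad.
Bracket: H₀ sin φ sin δ + cos φ cos δ sin H₀ = 0.9604×0.84805×-0.33722 + 0.52992×0.94143×0.81939 = -0.274655 + 0.408779 = 0.134124.
Inverse-square distance factor (a/d)² = 0.9647² = 0.930646.
Q̄ = (S₀/π) × 0.930646 × [bracket] = (589/π) × 0.930646 × 0.134124 = 23.40 W/m².

Q̄ ≈ 23.4 W/m²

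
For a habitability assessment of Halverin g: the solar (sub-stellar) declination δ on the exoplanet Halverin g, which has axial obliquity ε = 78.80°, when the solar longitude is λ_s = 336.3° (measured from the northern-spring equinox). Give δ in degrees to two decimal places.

sin δ = sin ε · sin λ_s = sin 78.80° × sin 336.3° = -0.394293.
δ = arcsin(-0.394293) = -23.22°.

δ = -23.22°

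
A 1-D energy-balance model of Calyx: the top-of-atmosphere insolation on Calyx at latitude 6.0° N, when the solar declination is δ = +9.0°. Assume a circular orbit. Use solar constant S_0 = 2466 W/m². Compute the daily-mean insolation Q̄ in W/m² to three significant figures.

Q̄ ≈ 791 W/m²

cos h₀ = −tan(+6.0°) tan(+9.000°) = -0.0166, h₀ = 1.5874 rad.
Bracket: h₀ sin ϕ sin δ + cos ϕ cos δ sin h₀ = 1.5874×0.10453×0.15643 + 0.99452×0.98769×0.99986 = 0.025957 + 0.982140 = 1.008097.
Q̄ = (S_0/π) × [bracket] = (2466/π) × 1.008097 = 791.3 W/m².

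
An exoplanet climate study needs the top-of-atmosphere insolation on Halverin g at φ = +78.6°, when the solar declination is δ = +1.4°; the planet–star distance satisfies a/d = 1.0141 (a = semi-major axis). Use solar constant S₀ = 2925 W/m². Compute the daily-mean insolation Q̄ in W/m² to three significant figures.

Q̄ ≈ 227 W/m²

cos H₀ = −tan(+78.6°) tan(+1.400°) = -0.1212, H₀ = 1.6923 rad.
Bracket: H₀ sin φ sin δ + cos φ cos δ sin H₀ = 1.6923×0.98027×0.02443 + 0.19766×0.99970×0.99263 = 0.040527 + 0.196144 = 0.236671.
Inverse-square distance factor (a/d)² = 1.0141² = 1.028399.
Q̄ = (S₀/π) × 1.028399 × [bracket] = (2925/π) × 1.028399 × 0.236671 = 226.6 W/m².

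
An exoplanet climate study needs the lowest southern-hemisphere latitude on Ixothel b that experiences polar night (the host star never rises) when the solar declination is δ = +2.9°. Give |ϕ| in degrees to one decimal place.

|ϕ| = 87.1°

Polar night requires cos h₀ = −tan ϕ tan δ ≥ 1, i.e. tan ϕ tan δ ≤ −1.
The boundary is |tan ϕ| · |tan δ| = 1, so |ϕ| = 90° − |δ| = 90° − 2.9° = 87.1° in the southern hemisphere.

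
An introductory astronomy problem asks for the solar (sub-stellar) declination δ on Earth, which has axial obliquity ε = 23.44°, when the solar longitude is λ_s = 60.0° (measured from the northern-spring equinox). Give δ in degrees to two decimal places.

sin δ = sin ε · sin λ_s = sin 23.44° × sin 60.0° = 0.344495.
δ = arcsin(0.344495) = +20.15°.

δ = +20.15°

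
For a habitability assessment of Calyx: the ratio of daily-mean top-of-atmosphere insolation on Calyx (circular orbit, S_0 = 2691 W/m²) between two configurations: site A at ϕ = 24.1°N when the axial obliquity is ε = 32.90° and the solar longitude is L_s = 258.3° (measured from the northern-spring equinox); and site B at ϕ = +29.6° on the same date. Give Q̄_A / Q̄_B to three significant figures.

Q̄_A / Q̄_B ≈ 1.25

— Configuration A (ϕ=+24.1°):
Solar declination: sin δ = sin ε · sin L_s = sin 32.90° × sin 258.3° = -0.53189, so δ = -32.133°.
cos h₀ = −tan(+24.1°) tan(-32.133°) = 0.2810, h₀ = 1.2860 rad.
Bracket: h₀ sin ϕ sin δ + cos ϕ cos δ sin h₀ = 1.2860×0.40833×-0.53189 + 0.91283×0.84681×0.95972 = -0.279302 + 0.741857 = 0.462555.
Q̄ = (S_0/π) × [bracket] = (2691/π) × 0.462555 = 396.21 W/m².
— Configuration B (ϕ=+29.6°):
cos h₀ = −tan(+29.6°) tan(-32.133°) = 0.3568, h₀ = 1.2059 rad.
Bracket: h₀ sin ϕ sin δ + cos ϕ cos δ sin h₀ = 1.2059×0.49394×-0.53189 + 0.86949×0.84681×0.93418 = -0.316816 + 0.687830 = 0.371014.
Q̄ = (S_0/π) × [bracket] = (2691/π) × 0.371014 = 317.80 W/m².
Ratio Q̄_A / Q̄_B = 396.21 / 317.80 = 1.247.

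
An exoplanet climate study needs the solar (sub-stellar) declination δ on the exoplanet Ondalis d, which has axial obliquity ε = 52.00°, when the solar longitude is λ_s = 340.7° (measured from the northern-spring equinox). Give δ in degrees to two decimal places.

δ = -15.10°

sin δ = sin ε · sin λ_s = sin 52.00° × sin 340.7° = -0.260449.
δ = arcsin(-0.260449) = -15.10°.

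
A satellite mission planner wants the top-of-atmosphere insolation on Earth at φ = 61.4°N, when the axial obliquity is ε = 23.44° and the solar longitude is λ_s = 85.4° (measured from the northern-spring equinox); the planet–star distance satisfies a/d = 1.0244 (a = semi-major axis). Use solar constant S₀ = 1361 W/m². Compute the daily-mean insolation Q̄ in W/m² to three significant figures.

Solar declination: sin δ = sin ε · sin λ_s = sin 23.44° × sin 85.4° = 0.39651, so δ = +23.360°.
cos H₀ = −tan(+61.4°) tan(+23.360°) = -0.7922, H₀ = 2.4852 rad.
Bracket: H₀ sin φ sin δ + cos φ cos δ sin H₀ = 2.4852×0.87798×0.39651 + 0.47869×0.91803×0.61029 = 0.865167 + 0.268193 = 1.133360.
Inverse-square distance factor (a/d)² = 1.0244² = 1.049395.
Q̄ = (S₀/π) × 1.049395 × [bracket] = (1361/π) × 1.049395 × 1.133360 = 515.2 W/m².

Q̄ ≈ 515 W/m²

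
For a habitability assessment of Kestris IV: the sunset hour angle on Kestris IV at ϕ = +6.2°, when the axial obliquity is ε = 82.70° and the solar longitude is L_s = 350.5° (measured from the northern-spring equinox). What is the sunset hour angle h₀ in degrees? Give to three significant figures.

Solar declination: sin δ = sin ε · sin L_s = sin 82.70° × sin 350.5° = -0.16371, so δ = -9.422°.
cos h₀ = −tan ϕ · tan δ = −tan(+6.2°) × tan(-9.422°) = 0.0180, so h₀ = 1.5528 rad = 88.97°.

h₀ = 89.0°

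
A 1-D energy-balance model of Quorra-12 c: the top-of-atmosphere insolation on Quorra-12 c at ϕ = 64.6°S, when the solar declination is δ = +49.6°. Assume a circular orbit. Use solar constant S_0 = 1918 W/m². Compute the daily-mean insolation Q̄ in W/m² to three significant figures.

cos h₀ = −tan(-64.6°) tan(+49.600°) = 2.4745 ≥ 1 ⇒ polar night, h₀ = 0 and Q̄ = 0.

Q̄ ≈ 0.00 W/m²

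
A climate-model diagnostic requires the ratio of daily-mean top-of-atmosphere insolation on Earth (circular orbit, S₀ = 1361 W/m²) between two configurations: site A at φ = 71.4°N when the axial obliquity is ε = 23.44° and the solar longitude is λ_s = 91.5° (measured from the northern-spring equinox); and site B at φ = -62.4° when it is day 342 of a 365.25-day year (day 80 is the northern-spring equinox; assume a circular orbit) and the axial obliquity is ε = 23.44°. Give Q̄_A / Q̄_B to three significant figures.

Q̄_A / Q̄_B ≈ 1.06

— Configuration A (φ=+71.4°):
Solar declination: sin δ = sin ε · sin λ_s = sin 23.44° × sin 91.5° = 0.39765, so δ = +23.431°.
cos H₀ = −tan(+71.4°) tan(+23.431°) = -1.2878 ≤ −1 ⇒ polar day, H₀ = π.
Bracket: H₀ sin φ sin δ + cos φ cos δ sin H₀ = 3.1416×0.94777×0.39765 + 0.31896×0.91754×0.00000 = 1.184009 + 0.000000 = 1.184009.
Q̄ = (S₀/π) × [bracket] = (1361/π) × 1.184009 = 512.94 W/m².
— Configuration B (φ=-62.4°):
Solar longitude: λ_s = 360° × (342 − 80)/365.25 = 258.234°.
sin δ = sin 23.44° × sin 258.234° = -0.38943, so δ = -22.919°.
cos H₀ = −tan(-62.4°) tan(-22.919°) = -0.8088, H₀ = 2.5128 rad.
Bracket: H₀ sin φ sin δ + cos φ cos δ sin H₀ = 2.5128×-0.88620×-0.38943 + 0.46330×0.92106×0.58814 = 0.867200 + 0.250975 = 1.118175.
Q̄ = (S₀/π) × [bracket] = (1361/π) × 1.118175 = 484.42 W/m².
Ratio Q̄_A / Q̄_B = 512.94 / 484.42 = 1.059.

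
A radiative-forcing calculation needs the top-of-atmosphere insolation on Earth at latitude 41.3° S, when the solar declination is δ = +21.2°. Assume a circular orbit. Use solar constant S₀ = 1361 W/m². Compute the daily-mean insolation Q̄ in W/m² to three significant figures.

cos H₀ = −tan(-41.3°) tan(+21.200°) = 0.3408, H₀ = 1.2231 rad.
Bracket: H₀ sin φ sin δ + cos φ cos δ sin H₀ = 1.2231×-0.66000×0.36162 + 0.75126×0.93232×0.94015 = -0.291916 + 0.658495 = 0.366579.
Q̄ = (S₀/π) × [bracket] = (1361/π) × 0.366579 = 158.8 W/m².

Q̄ ≈ 159 W/m²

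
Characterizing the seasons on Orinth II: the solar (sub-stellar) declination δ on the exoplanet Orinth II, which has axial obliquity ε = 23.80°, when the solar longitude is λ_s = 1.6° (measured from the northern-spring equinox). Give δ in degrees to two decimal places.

sin δ = sin ε · sin λ_s = sin 23.80° × sin 1.6° = 0.011268.
δ = arcsin(0.011268) = +0.65°.

δ = +0.65°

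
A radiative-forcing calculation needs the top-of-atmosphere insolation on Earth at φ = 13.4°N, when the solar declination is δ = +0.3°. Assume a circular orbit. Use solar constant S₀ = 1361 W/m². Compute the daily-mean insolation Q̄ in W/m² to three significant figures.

cos H₀ = −tan(+13.4°) tan(+0.300°) = -0.0012, H₀ = 1.5720 rad.
Bracket: H₀ sin φ sin δ + cos φ cos δ sin H₀ = 1.5720×0.23175×0.00524 + 0.97278×0.99999×1.00000 = 0.001909 + 0.972770 = 0.974679.
Q̄ = (S₀/π) × [bracket] = (1361/π) × 0.974679 = 422.3 W/m².

Q̄ ≈ 422 W/m²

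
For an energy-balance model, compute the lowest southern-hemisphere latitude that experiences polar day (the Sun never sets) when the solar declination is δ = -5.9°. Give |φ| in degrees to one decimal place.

|φ| = 84.1°

Polar day requires cos H₀ = −tan φ tan δ ≤ −1, i.e. tan φ tan δ ≥ 1.
The boundary is |tan φ| · |tan δ| = 1, so |φ| = 90° − |δ| = 90° − 5.9° = 84.1° in the southern hemisphere.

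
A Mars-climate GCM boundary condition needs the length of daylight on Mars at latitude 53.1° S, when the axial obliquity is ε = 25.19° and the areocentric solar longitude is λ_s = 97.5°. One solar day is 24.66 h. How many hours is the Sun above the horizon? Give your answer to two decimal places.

sin δ = sin 25.19° × sin 97.5° = 0.42198, so δ = +24.960°.
cos H₀ = −tan φ · tan δ = −tan(-53.1°) × tan(+24.960°) = 0.6199, so H₀ = 0.9022 rad = 51.69°.
Daylight = 2H₀/(2π) × 24.66 h = (0.9022/π) × 24.66 = 7.08 h.

7.08 h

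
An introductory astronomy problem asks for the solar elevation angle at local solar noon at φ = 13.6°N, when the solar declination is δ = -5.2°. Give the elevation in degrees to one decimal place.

71.2°

At local noon the hour angle is zero, so the zenith angle equals |φ − δ| = |+13.6° − (-5.200°)| = 18.800°.
Elevation = 90° − 18.800° = 71.2°.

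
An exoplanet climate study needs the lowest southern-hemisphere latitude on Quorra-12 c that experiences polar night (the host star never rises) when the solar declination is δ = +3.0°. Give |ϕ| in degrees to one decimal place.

|ϕ| = 87.0°

Polar night requires cos h₀ = −tan ϕ tan δ ≥ 1, i.e. tan ϕ tan δ ≤ −1.
The boundary is |tan ϕ| · |tan δ| = 1, so |ϕ| = 90° − |δ| = 90° − 3.0° = 87.0° in the southern hemisphere.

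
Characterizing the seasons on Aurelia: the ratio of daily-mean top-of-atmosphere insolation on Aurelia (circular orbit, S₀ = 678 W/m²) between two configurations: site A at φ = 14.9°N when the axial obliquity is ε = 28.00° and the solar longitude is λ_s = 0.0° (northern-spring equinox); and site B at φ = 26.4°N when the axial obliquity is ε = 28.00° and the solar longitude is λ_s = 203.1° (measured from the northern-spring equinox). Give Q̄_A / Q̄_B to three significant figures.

— Configuration A (φ=+14.9°):
Solar declination: sin δ = sin ε · sin λ_s = sin 28.00° × sin 0.0° = 0.00000, so δ = +0.000°.
cos H₀ = −tan(+14.9°) tan(+0.000°) = -0.0000, H₀ = 1.5708 rad.
Bracket: H₀ sin φ sin δ + cos φ cos δ sin H₀ = 1.5708×0.25713×0.00000 + 0.96638×1.00000×1.00000 = 0.000000 + 0.966380 = 0.966380.
Q̄ = (S₀/π) × [bracket] = (678/π) × 0.966380 = 208.56 W/m².
— Configuration B (φ=+26.4°):
Solar declination: sin δ = sin ε · sin λ_s = sin 28.00° × sin 203.1° = -0.18419, so δ = -10.614°.
cos H₀ = −tan(+26.4°) tan(-10.614°) = 0.0930, H₀ = 1.4776 rad.
Bracket: H₀ sin φ sin δ + cos φ cos δ sin H₀ = 1.4776×0.44464×-0.18419 + 0.89571×0.98289×0.99566 = -0.121013 + 0.876564 = 0.755551.
Q̄ = (S₀/π) × [bracket] = (678/π) × 0.755551 = 163.06 W/m².
Ratio Q̄_A / Q̄_B = 208.56 / 163.06 = 1.279.

Q̄_A / Q̄_B ≈ 1.28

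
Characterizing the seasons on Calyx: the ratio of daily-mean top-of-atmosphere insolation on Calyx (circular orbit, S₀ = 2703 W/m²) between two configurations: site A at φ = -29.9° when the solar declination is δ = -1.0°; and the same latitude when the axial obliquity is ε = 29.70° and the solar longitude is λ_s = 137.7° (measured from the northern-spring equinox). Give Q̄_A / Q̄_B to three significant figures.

— Configuration A (φ=-29.9°):
cos H₀ = −tan(-29.9°) tan(-1.000°) = -0.0100, H₀ = 1.5808 rad.
Bracket: H₀ sin φ sin δ + cos φ cos δ sin H₀ = 1.5808×-0.49849×-0.01745 + 0.86690×0.99985×0.99995 = 0.013751 + 0.866727 = 0.880478.
Q̄ = (S₀/π) × [bracket] = (2703/π) × 0.880478 = 757.56 W/m².
— Configuration B (φ=-29.9°):
Solar declination: sin δ = sin ε · sin λ_s = sin 29.70° × sin 137.7° = 0.33345, so δ = +19.478°.
cos H₀ = −tan(-29.9°) tan(+19.478°) = 0.2034, H₀ = 1.3660 rad.
Bracket: H₀ sin φ sin δ + cos φ cos δ sin H₀ = 1.3660×-0.49849×0.33345 + 0.86690×0.94277×0.97910 = -0.227059 + 0.800206 = 0.573147.
Q̄ = (S₀/π) × [bracket] = (2703/π) × 0.573147 = 493.13 W/m².
Ratio Q̄_A / Q̄_B = 757.56 / 493.13 = 1.536.

Q̄_A / Q̄_B ≈ 1.54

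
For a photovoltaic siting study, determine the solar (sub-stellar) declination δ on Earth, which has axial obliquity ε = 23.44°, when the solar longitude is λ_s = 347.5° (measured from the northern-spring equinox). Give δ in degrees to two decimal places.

δ = -4.94°

sin δ = sin ε · sin λ_s = sin 23.44° × sin 347.5° = -0.086097.
δ = arcsin(-0.086097) = -4.94°.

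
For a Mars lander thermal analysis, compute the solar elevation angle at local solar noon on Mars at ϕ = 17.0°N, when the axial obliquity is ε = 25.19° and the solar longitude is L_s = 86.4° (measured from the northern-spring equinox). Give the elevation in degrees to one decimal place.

81.9°

Solar declination: sin δ = sin ε · sin L_s = sin 25.19° × sin 86.4° = 0.42478, so δ = +25.137°.
At local noon the hour angle is zero, so the zenith angle equals |ϕ − δ| = |+17.0° − (+25.137°)| = 8.137°.
Elevation = 90° − 8.137° = 81.9°.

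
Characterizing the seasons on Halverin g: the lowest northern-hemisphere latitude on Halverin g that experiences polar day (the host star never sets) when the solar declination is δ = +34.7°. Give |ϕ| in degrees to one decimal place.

|ϕ| = 55.3°

Polar day requires cos h₀ = −tan ϕ tan δ ≤ −1, i.e. tan ϕ tan δ ≥ 1.
The boundary is |tan ϕ| · |tan δ| = 1, so |ϕ| = 90° − |δ| = 90° − 34.7° = 55.3° in the northern hemisphere.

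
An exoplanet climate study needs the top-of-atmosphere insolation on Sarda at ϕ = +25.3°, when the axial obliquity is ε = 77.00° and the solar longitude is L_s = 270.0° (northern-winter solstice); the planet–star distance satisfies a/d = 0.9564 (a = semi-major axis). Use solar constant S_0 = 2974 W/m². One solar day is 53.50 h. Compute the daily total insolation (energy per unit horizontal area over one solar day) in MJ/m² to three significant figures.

Solar declination: sin δ = sin ε · sin L_s = sin 77.00° × sin 270.0° = -0.97437, so δ = -77.000°.
cos h₀ = −tan(+25.3°) tan(-77.000°) = 2.0475 ≥ 1 ⇒ polar night, h₀ = 0 and Q̄ = 0.
Inverse-square distance factor (a/d)² = 0.9564² = 0.914701.
Daily total = Q̄ × 53.50 h × 3600 s/h = 0.00 MJ/m².

0.00 MJ/m²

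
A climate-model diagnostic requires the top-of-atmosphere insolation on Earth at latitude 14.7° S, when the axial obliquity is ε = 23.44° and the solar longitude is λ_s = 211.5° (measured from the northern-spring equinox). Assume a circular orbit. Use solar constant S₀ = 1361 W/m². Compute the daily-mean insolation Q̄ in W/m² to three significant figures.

Q̄ ≈ 446 W/m²

Solar declination: sin δ = sin ε · sin λ_s = sin 23.44° × sin 211.5° = -0.20784, so δ = -11.996°.
cos H₀ = −tan(-14.7°) tan(-11.996°) = -0.0557, H₀ = 1.6266 rad.
Bracket: H₀ sin φ sin δ + cos φ cos δ sin H₀ = 1.6266×-0.25376×-0.20784 + 0.96727×0.97816×0.99845 = 0.085789 + 0.944678 = 1.030467.
Q̄ = (S₀/π) × [bracket] = (1361/π) × 1.030467 = 446.4 W/m².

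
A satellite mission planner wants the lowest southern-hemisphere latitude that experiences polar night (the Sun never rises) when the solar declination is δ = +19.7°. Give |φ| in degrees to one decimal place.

|φ| = 70.3°

Polar night requires cos H₀ = −tan φ tan δ ≥ 1, i.e. tan φ tan δ ≤ −1.
The boundary is |tan φ| · |tan δ| = 1, so |φ| = 90° − |δ| = 90° − 19.7° = 70.3° in the southern hemisphere.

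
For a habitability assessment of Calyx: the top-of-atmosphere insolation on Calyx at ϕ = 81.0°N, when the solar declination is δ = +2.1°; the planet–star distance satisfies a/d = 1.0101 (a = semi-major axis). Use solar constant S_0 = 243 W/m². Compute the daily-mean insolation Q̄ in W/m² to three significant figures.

cos h₀ = −tan(+81.0°) tan(+2.100°) = -0.2315, h₀ = 1.8044 rad.
Bracket: h₀ sin ϕ sin δ + cos ϕ cos δ sin h₀ = 1.8044×0.98769×0.03664 + 0.15643×0.99933×0.97283 = 0.065299 + 0.152078 = 0.217377.
Inverse-square distance factor (a/d)² = 1.0101² = 1.020302.
Q̄ = (S_0/π) × 1.020302 × [bracket] = (243/π) × 1.020302 × 0.217377 = 17.16 W/m².

Q̄ ≈ 17.2 W/m²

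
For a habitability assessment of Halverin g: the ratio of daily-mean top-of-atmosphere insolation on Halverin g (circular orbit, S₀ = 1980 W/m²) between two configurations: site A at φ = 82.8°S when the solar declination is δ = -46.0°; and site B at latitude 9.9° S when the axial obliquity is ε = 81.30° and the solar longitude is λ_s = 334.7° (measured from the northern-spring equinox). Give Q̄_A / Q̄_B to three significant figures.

— Configuration A (φ=-82.8°):
cos H₀ = −tan(-82.8°) tan(-46.000°) = -8.1971 ≤ −1 ⇒ polar day, H₀ = π.
Bracket: H₀ sin φ sin δ + cos φ cos δ sin H₀ = 3.1416×-0.99211×-0.71934 + 0.12533×0.69466×0.00000 = 2.242048 + 0.000000 = 2.242048.
Q̄ = (S₀/π) × [bracket] = (1980/π) × 2.242048 = 1413.1 W/m².
— Configuration B (φ=-9.9°):
Solar declination: sin δ = sin ε · sin λ_s = sin 81.30° × sin 334.7° = -0.42244, so δ = -24.989°.
cos H₀ = −tan(-9.9°) tan(-24.989°) = -0.0813, H₀ = 1.6522 rad.
Bracket: H₀ sin φ sin δ + cos φ cos δ sin H₀ = 1.6522×-0.17193×-0.42244 + 0.98511×0.90639×0.99669 = 0.119999 + 0.889938 = 1.009937.
Q̄ = (S₀/π) × [bracket] = (1980/π) × 1.009937 = 636.52 W/m².
Ratio Q̄_A / Q̄_B = 1413.1 / 636.52 = 2.220.

Q̄_A / Q̄_B ≈ 2.22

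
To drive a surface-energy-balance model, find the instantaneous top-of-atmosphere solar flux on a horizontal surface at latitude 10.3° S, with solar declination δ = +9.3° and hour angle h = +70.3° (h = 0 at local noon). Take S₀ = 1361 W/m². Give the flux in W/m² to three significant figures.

406 W/m²

cos θ_z = sin φ sin δ + cos φ cos δ cos h = -0.028895 + 0.327304 = 0.298409.
Flux = S₀ · cos θ_z = 1361 × 0.298409 = 406.1 W/m².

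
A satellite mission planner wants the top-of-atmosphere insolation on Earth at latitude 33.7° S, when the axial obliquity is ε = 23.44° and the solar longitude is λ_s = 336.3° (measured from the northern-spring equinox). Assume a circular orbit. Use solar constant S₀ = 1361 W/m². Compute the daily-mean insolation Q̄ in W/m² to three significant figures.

Q̄ ≈ 418 W/m²

Solar declination: sin δ = sin ε · sin λ_s = sin 23.44° × sin 336.3° = -0.15989, so δ = -9.201°.
cos H₀ = −tan(-33.7°) tan(-9.201°) = -0.1080, H₀ = 1.6790 rad.
Bracket: H₀ sin φ sin δ + cos φ cos δ sin H₀ = 1.6790×-0.55484×-0.15989 + 0.83195×0.98713×0.99415 = 0.148950 + 0.816439 = 0.965389.
Q̄ = (S₀/π) × [bracket] = (1361/π) × 0.965389 = 418.2 W/m².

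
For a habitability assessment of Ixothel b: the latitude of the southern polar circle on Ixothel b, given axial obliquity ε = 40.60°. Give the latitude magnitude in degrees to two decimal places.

49.40°

The polar circle is the lowest latitude that experiences at least one full rotation of continuous darkness at the northern-summer solstice; it lies at |ϕ| = 90° − ε = 90° − 40.60° = 49.40°.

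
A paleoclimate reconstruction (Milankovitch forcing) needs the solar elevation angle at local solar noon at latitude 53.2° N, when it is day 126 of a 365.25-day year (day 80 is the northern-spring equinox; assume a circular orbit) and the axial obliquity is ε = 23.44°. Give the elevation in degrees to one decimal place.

Solar longitude: L_s = 360° × (126 − 80)/365.25 = 45.339°.
sin δ = sin 23.44° × sin 45.339° = 0.28294, so δ = +16.436°.
At local noon the hour angle is zero, so the zenith angle equals |ϕ − δ| = |+53.2° − (+16.436°)| = 36.764°.
Elevation = 90° − 36.764° = 53.2°.

53.2°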